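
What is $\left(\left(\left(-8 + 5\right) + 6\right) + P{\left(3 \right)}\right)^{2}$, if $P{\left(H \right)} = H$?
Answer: $36$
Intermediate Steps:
$\left(\left(\left(-8 + 5\right) + 6\right) + P{\left(3 \right)}\right)^{2} = \left(\left(\left(-8 + 5\right) + 6\right) + 3\right)^{2} = \left(\left(-3 + 6\right) + 3\right)^{2} = \left(3 + 3\right)^{2} = 6^{2} = 36$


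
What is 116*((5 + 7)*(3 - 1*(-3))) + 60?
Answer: 8412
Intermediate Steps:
116*((5 + 7)*(3 - 1*(-3))) + 60 = 116*(12*(3 + 3)) + 60 = 116*(12*6) + 60 = 116*72 + 60 = 8352 + 60 = 8412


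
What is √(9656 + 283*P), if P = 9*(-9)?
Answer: I*√13267 ≈ 115.18*I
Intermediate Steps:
P = -81
√(9656 + 283*P) = √(9656 + 283*(-81)) = √(9656 - 22923) = √(-13267) = I*√13267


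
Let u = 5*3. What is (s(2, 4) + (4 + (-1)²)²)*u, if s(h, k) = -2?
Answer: 345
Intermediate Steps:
u = 15
(s(2, 4) + (4 + (-1)²)²)*u = (-2 + (4 + (-1)²)²)*15 = (-2 + (4 + 1)²)*15 = (-2 + 5²)*15 = (-2 + 25)*15 = 23*15 = 345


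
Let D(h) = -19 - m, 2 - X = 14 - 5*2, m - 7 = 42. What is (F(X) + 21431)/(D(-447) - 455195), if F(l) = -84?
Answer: -21347/455263 ≈ -0.046889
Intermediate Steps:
m = 49 (m = 7 + 42 = 49)
X = -2 (X = 2 - (14 - 5*2) = 2 - (14 - 10) = 2 - 1*4 = 2 - 4 = -2)
D(h) = -68 (D(h) = -19 - 1*49 = -19 - 49 = -68)
(F(X) + 21431)/(D(-447) - 455195) = (-84 + 21431)/(-68 - 455195) = 21347/(-455263) = 21347*(-1/455263) = -21347/455263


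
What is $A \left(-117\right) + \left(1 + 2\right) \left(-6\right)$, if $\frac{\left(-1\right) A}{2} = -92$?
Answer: $-21546$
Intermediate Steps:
$A = 184$ ($A = \left(-2\right) \left(-92\right) = 184$)
$A \left(-117\right) + \left(1 + 2\right) \left(-6\right) = 184 \left(-117\right) + \left(1 + 2\right) \left(-6\right) = -21528 + 3 \left(-6\right) = -21528 - 18 = -21546$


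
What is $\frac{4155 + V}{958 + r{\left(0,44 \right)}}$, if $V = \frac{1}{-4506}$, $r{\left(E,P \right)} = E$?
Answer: $\frac{18722429}{4316748} \approx 4.3372$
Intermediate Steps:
$V = - \frac{1}{4506} \approx -0.00022193$
$\frac{4155 + V}{958 + r{\left(0,44 \right)}} = \frac{4155 - \frac{1}{4506}}{958 + 0} = \frac{18722429}{4506 \cdot 958} = \frac{18722429}{4506} \cdot \frac{1}{958} = \frac{18722429}{4316748}$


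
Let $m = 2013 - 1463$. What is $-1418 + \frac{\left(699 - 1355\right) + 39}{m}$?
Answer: $- \frac{780517}{550} \approx -1419.1$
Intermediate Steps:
$m = 550$
$-1418 + \frac{\left(699 - 1355\right) + 39}{m} = -1418 + \frac{\left(699 - 1355\right) + 39}{550} = -1418 + \left(-656 + 39\right) \frac{1}{550} = -1418 - \frac{617}{550} = - \frac{780517}{550}$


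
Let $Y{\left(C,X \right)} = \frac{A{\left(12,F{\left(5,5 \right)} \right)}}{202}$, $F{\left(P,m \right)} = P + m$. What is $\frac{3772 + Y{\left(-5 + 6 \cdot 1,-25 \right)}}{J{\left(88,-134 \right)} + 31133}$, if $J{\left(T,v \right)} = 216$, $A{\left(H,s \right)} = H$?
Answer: $\frac{380978}{3166249} \approx 0.12032$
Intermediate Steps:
$Y{\left(C,X \right)} = \frac{6}{101}$ ($Y{\left(C,X \right)} = \frac{12}{202} = 12 \cdot \frac{1}{202} = \frac{6}{101}$)
$\frac{3772 + Y{\left(-5 + 6 \cdot 1,-25 \right)}}{J{\left(88,-134 \right)} + 31133} = \frac{3772 + \frac{6}{101}}{216 + 31133} = \frac{380978}{101 \cdot 31349} = \frac{380978}{101} \cdot \frac{1}{31349} = \frac{380978}{3166249}$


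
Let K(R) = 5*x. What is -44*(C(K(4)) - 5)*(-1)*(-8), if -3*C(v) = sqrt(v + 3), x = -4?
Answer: 1760 + 352*I*sqrt(17)/3 ≈ 1760.0 + 483.78*I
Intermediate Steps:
K(R) = -20 (K(R) = 5*(-4) = -20)
C(v) = -sqrt(3 + v)/3 (C(v) = -sqrt(v + 3)/3 = -sqrt(3 + v)/3)
-44*(C(K(4)) - 5)*(-1)*(-8) = -44*(-sqrt(3 - 20)/3 - 5)*(-1)*(-8) = -44*(-I*sqrt(17)/3 - 5)*(-1)*(-8) = -44*(-5 - I*sqrt(17)/3)*(-1)*(-8) = -44*(5 + I*sqrt(17)/3)*(-8) = (-220 - 44*I*sqrt(17)/3)*(-8) = 1760 + 352*I*sqrt(17)/3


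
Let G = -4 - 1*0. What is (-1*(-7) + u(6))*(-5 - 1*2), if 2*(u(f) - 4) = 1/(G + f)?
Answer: -315/4 ≈ -78.750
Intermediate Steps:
G = -4 (G = -4 + 0 = -4)
u(f) = 4 + 1/(2*(-4 + f))
(-1*(-7) + u(6))*(-5 - 1*2) = (-1*(-7) + (-31 + 8*6)/(2*(-4 + 6)))*(-5 - 1*2) = (7 + (½)*(-31 + 48)/2)*(-5 - 2) = (7 + (½)*(½)*17)*(-7) = (7 + 17/4)*(-7) = (45/4)*(-7) = -315/4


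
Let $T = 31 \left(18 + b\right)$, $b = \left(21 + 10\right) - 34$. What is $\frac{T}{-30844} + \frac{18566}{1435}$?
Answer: $\frac{571982429}{44261140} \approx 12.923$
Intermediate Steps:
$b = -3$ ($b = 31 - 34 = -3$)
$T = 465$ ($T = 31 \left(18 - 3\right) = 31 \cdot 15 = 465$)
$\frac{T}{-30844} + \frac{18566}{1435} = \frac{465}{-30844} + \frac{18566}{1435} = 465 \left(- \frac{1}{30844}\right) + 18566 \cdot \frac{1}{1435} = - \frac{465}{30844} + \frac{18566}{1435} = \frac{571982429}{44261140}$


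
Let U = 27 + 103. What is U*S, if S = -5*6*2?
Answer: -7800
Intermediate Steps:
S = -60 (S = -30*2 = -60)
U = 130
U*S = 130*(-60) = -7800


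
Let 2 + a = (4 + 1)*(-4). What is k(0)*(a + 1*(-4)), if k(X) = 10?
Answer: -260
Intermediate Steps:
a = -22 (a = -2 + (4 + 1)*(-4) = -2 + 5*(-4) = -2 - 20 = -22)
k(0)*(a + 1*(-4)) = 10*(-22 + 1*(-4)) = 10*(-22 - 4) = 10*(-26) = -260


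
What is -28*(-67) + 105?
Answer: 1981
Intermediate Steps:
-28*(-67) + 105 = 1876 + 105 = 1981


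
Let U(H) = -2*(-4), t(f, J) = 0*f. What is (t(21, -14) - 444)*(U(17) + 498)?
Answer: -224664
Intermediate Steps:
t(f, J) = 0
U(H) = 8
(t(21, -14) - 444)*(U(17) + 498) = (0 - 444)*(8 + 498) = -444*506 = -224664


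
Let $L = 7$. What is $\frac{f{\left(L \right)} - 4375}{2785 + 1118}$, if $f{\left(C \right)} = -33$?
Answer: $- \frac{4408}{3903} \approx -1.1294$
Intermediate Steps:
$\frac{f{\left(L \right)} - 4375}{2785 + 1118} = \frac{-33 - 4375}{2785 + 1118} = - \frac{4408}{3903}$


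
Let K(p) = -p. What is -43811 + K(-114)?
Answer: -43697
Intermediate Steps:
-43811 + K(-114) = -43811 - 1*(-114) = -43811 + 114 = -43697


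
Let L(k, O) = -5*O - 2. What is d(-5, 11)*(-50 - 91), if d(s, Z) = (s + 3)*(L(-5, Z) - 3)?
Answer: -16920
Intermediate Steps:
L(k, O) = -2 - 5*O
d(s, Z) = (-5 - 5*Z)*(3 + s) (d(s, Z) = (s + 3)*((-2 - 5*Z) - 3) = (3 + s)*(-5 - 5*Z) = (-5 - 5*Z)*(3 + s))
d(-5, 11)*(-50 - 91) = (-15 - 15*11 - 5*(-5) - 5*11*(-5))*(-50 - 91) = (-15 - 165 + 25 + 275)*(-141) = 120*(-141) = -16920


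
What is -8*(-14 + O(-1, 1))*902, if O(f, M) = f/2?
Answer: 104632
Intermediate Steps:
O(f, M) = f/2 (O(f, M) = f*(1/2) = f/2)
-8*(-14 + O(-1, 1))*902 = -8*(-14 + (1/2)*(-1))*902 = -8*(-14 - 1/2)*902 = -8*(-29)/2*902 = -1*(-116)*902 = 116*902 = 104632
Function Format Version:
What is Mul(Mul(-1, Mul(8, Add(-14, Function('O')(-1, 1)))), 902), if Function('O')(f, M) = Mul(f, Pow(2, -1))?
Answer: 104632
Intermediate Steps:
Function('O')(f, M) = Mul(Rational(1, 2), f) (Function('O')(f, M) = Mul(f, Rational(1, 2)) = Mul(Rational(1, 2), f))
Mul(Mul(-1, Mul(8, Add(-14, Function('O')(-1, 1)))), 902) = Mul(Mul(-1, Mul(8, Add(-14, Mul(Rational(1, 2), -1)))), 902) = Mul(Mul(-1, Mul(8, Add(-14, Rational(-1, 2)))), 902) = Mul(Mul(-1, Mul(8, Rational(-29, 2))), 902) = Mul(Mul(-1, -116), 902) = Mul(116, 902) = 104632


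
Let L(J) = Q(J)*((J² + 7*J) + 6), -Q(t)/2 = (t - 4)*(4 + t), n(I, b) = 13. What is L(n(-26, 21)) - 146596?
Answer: -227992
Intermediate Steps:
Q(t) = -2*(-4 + t)*(4 + t) (Q(t) = -2*(t - 4)*(4 + t) = -2*(-4 + t)*(4 + t))
L(J) = (32 - 2*J²)*(6 + J² + 7*J) (L(J) = (32 - 2*J²)*((J² + 7*J) + 6) = (32 - 2*J²)*(6 + J² + 7*J))
L(n(-26, 21)) - 146596 = -2*(-16 + 13²)*(6 + 13² + 7*13) - 146596 = -2*(-16 + 169)*(6 + 169 + 91) - 146596 = -2*153*266 - 146596 = -81396 - 146596 = -227992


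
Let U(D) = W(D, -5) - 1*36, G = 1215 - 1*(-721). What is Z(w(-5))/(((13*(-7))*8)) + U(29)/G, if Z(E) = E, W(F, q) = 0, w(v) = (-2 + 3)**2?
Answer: -1759/88088 ≈ -0.019969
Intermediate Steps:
w(v) = 1 (w(v) = 1**2 = 1)
G = 1936 (G = 1215 + 721 = 1936)
U(D) = -36 (U(D) = 0 - 1*36 = 0 - 36 = -36)
Z(w(-5))/(((13*(-7))*8)) + U(29)/G = 1/((13*(-7))*8) - 36/1936 = 1/(-91*8) - 36*1/1936 = 1/(-728) - 9/484 = 1*(-1/728) - 9/484 = -1/728 - 9/484 = -1759/88088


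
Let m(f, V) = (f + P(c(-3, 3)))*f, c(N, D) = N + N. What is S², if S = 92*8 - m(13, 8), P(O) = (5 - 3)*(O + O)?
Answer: 772641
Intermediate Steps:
c(N, D) = 2*N
P(O) = 4*O (P(O) = 2*(2*O) = 4*O)
m(f, V) = f*(-24 + f) (m(f, V) = (f + 4*(2*(-3)))*f = (f + 4*(-6))*f = (f - 24)*f = (-24 + f)*f = f*(-24 + f))
S = 879 (S = 92*8 - 13*(-24 + 13) = 736 - 13*(-11) = 736 - 1*(-143) = 736 + 143 = 879)
S² = 879² = 772641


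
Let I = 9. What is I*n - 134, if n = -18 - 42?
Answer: -674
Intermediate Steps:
n = -60
I*n - 134 = 9*(-60) - 134 = -540 - 134 = -674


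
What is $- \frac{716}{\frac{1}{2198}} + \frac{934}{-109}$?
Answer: $- \frac{171541646}{109} \approx -1.5738 \cdot 10^{6}$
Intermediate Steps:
$- \frac{716}{\frac{1}{2198}} + \frac{934}{-109} = - 716 \frac{1}{\frac{1}{2198}} + 934 \left(- \frac{1}{109}\right) = \left(-716\right) 2198 - \frac{934}{109} = -1573768 - \frac{934}{109} = - \frac{171541646}{109}$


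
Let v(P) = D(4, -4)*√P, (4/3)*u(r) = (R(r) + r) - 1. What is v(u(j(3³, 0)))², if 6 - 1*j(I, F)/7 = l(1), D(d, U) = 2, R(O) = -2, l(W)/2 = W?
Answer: 75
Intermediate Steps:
l(W) = 2*W
j(I, F) = 28 (j(I, F) = 42 - 14 = 28)
u(r) = -9/4 + 3*r/4 (u(r) = 3*((-2 + r) - 1)/4 = 3*(-3 + r)/4 = -9/4 + 3*r/4)
v(P) = 2*√P
v(u(j(3³, 0)))² = (2*√(-9/4 + (¾)*28))² = (2*√(-9/4 + 21))² = (2*√(75/4))² = (2*(5*√3/2))² = (5*√3)² = 75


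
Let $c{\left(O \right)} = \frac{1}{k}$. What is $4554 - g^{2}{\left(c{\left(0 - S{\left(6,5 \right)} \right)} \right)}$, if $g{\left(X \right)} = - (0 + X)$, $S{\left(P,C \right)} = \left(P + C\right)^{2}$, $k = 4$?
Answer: $\frac{72863}{16} \approx 4553.9$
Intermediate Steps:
$S{\left(P,C \right)} = \left(C + P\right)^{2}$
$c{\left(O \right)} = \frac{1}{4}$
$g{\left(X \right)} = - X$
$4554 - g^{2}{\left(c{\left(0 - S{\left(6,5 \right)} \right)} \right)} = 4554 - \left(\left(-1\right) \frac{1}{4}\right)^{2} = 4554 - \left(- \frac{1}{4}\right)^{2} = 4554 - \frac{1}{16} = \frac{72863}{16}$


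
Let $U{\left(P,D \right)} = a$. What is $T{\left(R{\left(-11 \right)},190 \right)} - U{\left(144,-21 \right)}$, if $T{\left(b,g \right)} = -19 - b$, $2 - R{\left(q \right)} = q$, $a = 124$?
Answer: $-156$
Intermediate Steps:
$R{\left(q \right)} = 2 - q$
$U{\left(P,D \right)} = 124$
$T{\left(R{\left(-11 \right)},190 \right)} - U{\left(144,-21 \right)} = \left(-19 - \left(2 - -11\right)\right) - 124 = \left(-19 - \left(2 + 11\right)\right) - 124 = \left(-19 - 13\right) - 124 = -32 - 124 = -156$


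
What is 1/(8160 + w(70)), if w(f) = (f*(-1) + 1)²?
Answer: 1/12921 ≈ 7.7393e-5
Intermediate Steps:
w(f) = (1 - f)² (w(f) = (-f + 1)² = (1 - f)²)
1/(8160 + w(70)) = 1/(8160 + (-1 + 70)²) = 1/(8160 + 69²) = 1/(8160 + 4761) = 1/12921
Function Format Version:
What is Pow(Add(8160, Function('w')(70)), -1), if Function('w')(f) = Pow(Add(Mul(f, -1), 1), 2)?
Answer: Rational(1, 12921) ≈ 7.7393e-5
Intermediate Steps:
Function('w')(f) = Pow(Add(1, Mul(-1, f)), 2) (Function('w')(f) = Pow(Add(Mul(-1, f), 1), 2) = Pow(Add(1, Mul(-1, f)), 2))
Pow(Add(8160, Function('w')(70)), -1) = Pow(Add(8160, Pow(Add(-1, 70), 2)), -1) = Pow(Add(8160, Pow(69, 2)), -1) = Pow(Add(8160, 4761), -1) = Pow(12921, -1) = Rational(1, 12921)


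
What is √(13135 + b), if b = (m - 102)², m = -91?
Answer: 4*√3149 ≈ 224.46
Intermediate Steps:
b = 37249 (b = (-91 - 102)² = (-193)² = 37249)
√(13135 + b) = √(13135 + 37249) = √50384 = 4*√3149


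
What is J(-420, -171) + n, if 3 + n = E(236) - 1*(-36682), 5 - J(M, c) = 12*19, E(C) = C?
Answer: 36692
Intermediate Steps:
J(M, c) = -223 (J(M, c) = 5 - 12*19 = 5 - 1*228 = 5 - 228 = -223)
n = 36915 (n = -3 + (236 - 1*(-36682)) = -3 + (236 + 36682) = -3 + 36918 = 36915)
J(-420, -171) + n = -223 + 36915 = 36692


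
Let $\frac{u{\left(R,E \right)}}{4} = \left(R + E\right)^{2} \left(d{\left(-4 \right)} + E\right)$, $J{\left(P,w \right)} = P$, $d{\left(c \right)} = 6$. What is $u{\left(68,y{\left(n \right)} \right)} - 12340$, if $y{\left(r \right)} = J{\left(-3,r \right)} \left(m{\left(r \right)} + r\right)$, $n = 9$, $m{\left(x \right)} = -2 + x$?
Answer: $-79540$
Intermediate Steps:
$y{\left(r \right)} = 6 - 6 r$ ($y{\left(r \right)} = - 3 \left(\left(-2 + r\right) + r\right) = - 3 \left(-2 + 2 r\right) = 6 - 6 r$)
$u{\left(R,E \right)} = 4 \left(E + R\right)^{2} \left(6 + E\right)$ ($u{\left(R,E \right)} = 4 \left(R + E\right)^{2} \left(6 + E\right) = 4 \left(E + R\right)^{2} \left(6 + E\right)$)
$u{\left(68,y{\left(n \right)} \right)} - 12340 = 4 \left(\left(6 - 54\right) + 68\right)^{2} \left(6 + \left(6 - 54\right)\right) - 12340 = 4 \left(-48 + 68\right)^{2} \left(6 - 48\right) - 12340 = 4 \cdot 20^{2} \left(-42\right) - 12340 = 4 \cdot 400 \left(-42\right) - 12340 = -67200 - 12340 = -79540$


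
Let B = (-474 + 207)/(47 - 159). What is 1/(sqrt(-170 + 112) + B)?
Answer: 29904/798841 - 12544*I*sqrt(58)/798841 ≈ 0.037434 - 0.11959*I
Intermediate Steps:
B = 267/112 (B = -267/(-112) = -267*(-1/112) = 267/112 ≈ 2.3839)
1/(sqrt(-170 + 112) + B) = 1/(sqrt(-170 + 112) + 267/112) = 1/(sqrt(-58) + 267/112) = 1/(I*sqrt(58) + 267/112) = 1/(267/112 + I*sqrt(58))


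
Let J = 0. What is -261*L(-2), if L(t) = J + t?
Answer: 522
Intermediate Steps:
L(t) = t (L(t) = 0 + t = t)
-261*L(-2) = -261*(-2) = 522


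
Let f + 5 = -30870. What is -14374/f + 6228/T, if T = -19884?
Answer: 7793593/51159875 ≈ 0.15234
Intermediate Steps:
f = -30875 (f = -5 - 30870 = -30875)
-14374/f + 6228/T = -14374/(-30875) + 6228/(-19884) = -14374*(-1/30875) + 6228*(-1/19884) = 14374/30875 - 519/1657 = 7793593/51159875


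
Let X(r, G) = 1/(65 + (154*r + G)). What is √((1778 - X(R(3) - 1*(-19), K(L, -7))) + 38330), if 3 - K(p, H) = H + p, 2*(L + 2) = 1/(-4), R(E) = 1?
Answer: 2*√6396384172809/25257 ≈ 200.27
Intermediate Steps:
L = -17/8 (L = -2 + (½)/(-4) = -2 + (½)*(-¼) = -2 - ⅛ = -17/8 ≈ -2.1250)
K(p, H) = 3 - H - p (K(p, H) = 3 - (H + p) = 3 + (-H - p) = 3 - H - p)
X(r, G) = 1/(65 + G + 154*r) (X(r, G) = 1/(65 + (G + 154*r)) = 1/(65 + G + 154*r))
√((1778 - X(R(3) - 1*(-19), K(L, -7))) + 38330) = √((1778 - 1/(65 + (3 - 1*(-7) - 1*(-17/8)) + 154*(1 - 1*(-19)))) + 38330) = √((1778 - 1/(65 + (3 + 7 + 17/8) + 154*(1 + 19))) + 38330) = √((1778 - 1/(65 + 97/8 + 154*20)) + 38330) = √((1778 - 1/(65 + 97/8 + 3080)) + 38330) = √((1778 - 1/25257/8) + 38330) = √((1778 - 1*8/25257) + 38330) = √((1778 - 8/25257) + 38330) = √(44906938/25257 + 38330) = √(1013007748/25257) = 2*√6396384172809/25257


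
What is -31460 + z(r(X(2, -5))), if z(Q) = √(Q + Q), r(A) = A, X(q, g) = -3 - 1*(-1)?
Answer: -31460 + 2*I ≈ -31460.0 + 2.0*I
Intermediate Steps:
X(q, g) = -2 (X(q, g) = -3 + 1 = -2)
z(Q) = √2*√Q (z(Q) = √(2*Q) = √2*√Q)
-31460 + z(r(X(2, -5))) = -31460 + √2*√(-2) = -31460 + √2*(I*√2) = -31460 + 2*I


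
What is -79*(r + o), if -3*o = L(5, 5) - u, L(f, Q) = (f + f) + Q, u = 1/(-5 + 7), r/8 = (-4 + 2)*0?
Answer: 2291/6 ≈ 381.83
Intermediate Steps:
r = 0 (r = 8*((-4 + 2)*0) = 8*(-2*0) = 8*0 = 0)
u = 1/2 ≈ 0.50000
L(f, Q) = Q + 2*f (L(f, Q) = 2*f + Q = Q + 2*f)
o = -29/6 (o = -((5 + 2*5) - 1*1/2)/3 = -((5 + 10) - 1/2)/3 = -(15 - 1/2)/3 = -1/3*29/2 = -29/6 ≈ -4.8333)
-79*(r + o) = -79*(0 - 29/6) = -79*(-29/6) = 2291/6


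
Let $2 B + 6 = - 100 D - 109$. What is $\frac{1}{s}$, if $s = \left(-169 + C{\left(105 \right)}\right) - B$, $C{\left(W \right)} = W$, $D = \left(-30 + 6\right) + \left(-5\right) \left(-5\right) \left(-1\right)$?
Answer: $- \frac{2}{4913} \approx -0.00040708$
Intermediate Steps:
$D = -49$ ($D = -24 + 25 \left(-1\right) = -24 - 25 = -49$)
$B = \frac{4785}{2}$ ($B = -3 + \frac{\left(-100\right) \left(-49\right) - 109}{2} = -3 + \frac{4900 - 109}{2} = -3 + \frac{1}{2} \cdot 4791 = -3 + \frac{4791}{2} = \frac{4785}{2} \approx 2392.5$)
$s = - \frac{4913}{2}$ ($s = \left(-169 + 105\right) - \frac{4785}{2} = -64 - \frac{4785}{2} = - \frac{4913}{2} \approx -2456.5$)
$\frac{1}{s} = \frac{1}{- \frac{4913}{2}} = - \frac{2}{4913}$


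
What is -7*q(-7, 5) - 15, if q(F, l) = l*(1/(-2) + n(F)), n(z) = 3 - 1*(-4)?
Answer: -485/2 ≈ -242.50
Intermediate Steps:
n(z) = 7 (n(z) = 3 + 4 = 7)
q(F, l) = 13*l/2 (q(F, l) = l*(1/(-2) + 7) = l*(-½ + 7) = l*(13/2) = 13*l/2)
-7*q(-7, 5) - 15 = -91*5/2 - 15 = -7*65/2 - 15 = -455/2 - 15 = -485/2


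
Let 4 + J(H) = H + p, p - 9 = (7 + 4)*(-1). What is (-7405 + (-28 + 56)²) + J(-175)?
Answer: -6802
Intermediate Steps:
p = -2 (p = 9 + (7 + 4)*(-1) = 9 + 11*(-1) = 9 - 11 = -2)
J(H) = -6 + H (J(H) = -4 + (H - 2) = -4 + (-2 + H) = -6 + H)
(-7405 + (-28 + 56)²) + J(-175) = (-7405 + (-28 + 56)²) + (-6 - 175) = (-7405 + 28²) - 181 = (-7405 + 784) - 181 = -6621 - 181 = -6802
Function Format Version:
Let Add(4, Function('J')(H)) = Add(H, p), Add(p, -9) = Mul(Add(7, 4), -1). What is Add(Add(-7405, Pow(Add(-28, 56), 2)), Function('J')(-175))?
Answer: -6802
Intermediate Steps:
p = -2 (p = Add(9, Mul(Add(7, 4), -1)) = Add(9, Mul(11, -1)) = Add(9, -11) = -2)
Function('J')(H) = Add(-6, H) (Function('J')(H) = Add(-4, Add(H, -2)) = Add(-4, Add(-2, H)) = Add(-6, H))
Add(Add(-7405, Pow(Add(-28, 56), 2)), Function('J')(-175)) = Add(Add(-7405, Pow(Add(-28, 56), 2)), Add(-6, -175)) = Add(Add(-7405, Pow(28, 2)), -181) = Add(Add(-7405, 784), -181) = Add(-6621, -181) = -6802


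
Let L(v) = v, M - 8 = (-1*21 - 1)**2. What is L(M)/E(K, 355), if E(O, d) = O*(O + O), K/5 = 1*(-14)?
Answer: 123/2450 ≈ 0.050204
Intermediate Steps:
M = 492 (M = 8 + (-1*21 - 1)**2 = 8 + (-21 - 1)**2 = 8 + (-22)**2 = 8 + 484 = 492)
K = -70 (K = 5*(1*(-14)) = 5*(-14) = -70)
E(O, d) = 2*O**2 (E(O, d) = O*(2*O) = 2*O**2)
L(M)/E(K, 355) = 492/((2*(-70)**2)) = 492/((2*4900)) = 492/9800 = 492*(1/9800) = 123/2450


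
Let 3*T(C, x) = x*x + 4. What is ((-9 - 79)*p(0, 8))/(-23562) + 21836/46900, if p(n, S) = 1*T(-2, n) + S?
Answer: 2693281/5381775 ≈ 0.50044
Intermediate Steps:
T(C, x) = 4/3 + x²/3 (T(C, x) = (x*x + 4)/3 = (x² + 4)/3 = (4 + x²)/3 = 4/3 + x²/3)
p(n, S) = 4/3 + S + n²/3 (p(n, S) = 1*(4/3 + n²/3) + S = (4/3 + n²/3) + S = 4/3 + S + n²/3)
((-9 - 79)*p(0, 8))/(-23562) + 21836/46900 = ((-9 - 79)*(4/3 + 8 + (⅓)*0²))/(-23562) + 21836/46900 = -88*(4/3 + 8 + (⅓)*0)*(-1/23562) + 21836*(1/46900) = -88*(4/3 + 8 + 0)*(-1/23562) + 5459/11725 = -88*28/3*(-1/23562) + 5459/11725 = -2464/3*(-1/23562) + 5459/11725 = 16/459 + 5459/11725 = 2693281/5381775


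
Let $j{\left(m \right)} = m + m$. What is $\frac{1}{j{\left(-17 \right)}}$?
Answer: $- \frac{1}{34} \approx -0.029412$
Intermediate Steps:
$j{\left(m \right)} = 2 m$
$\frac{1}{j{\left(-17 \right)}} = \frac{1}{2 \left(-17\right)} = \frac{1}{-34} = - \frac{1}{34}$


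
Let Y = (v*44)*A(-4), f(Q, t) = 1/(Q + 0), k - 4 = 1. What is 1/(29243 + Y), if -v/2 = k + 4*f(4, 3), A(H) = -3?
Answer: 1/30827 ≈ 3.2439e-5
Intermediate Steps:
k = 5 (k = 4 + 1 = 5)
f(Q, t) = 1/Q
v = -12 (v = -2*(5 + 4/4) = -2*(5 + 4*(1/4)) = -2*(5 + 1) = -2*6 = -12)
Y = 1584 (Y = -12*44*(-3) = -528*(-3) = 1584)
1/(29243 + Y) = 1/(29243 + 1584) = 1/30827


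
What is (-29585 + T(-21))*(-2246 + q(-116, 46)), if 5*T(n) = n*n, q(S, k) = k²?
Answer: 3834584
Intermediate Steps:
T(n) = n²/5 (T(n) = (n*n)/5 = n²/5)
(-29585 + T(-21))*(-2246 + q(-116, 46)) = (-29585 + (⅕)*(-21)²)*(-2246 + 46²) = (-29585 + (⅕)*441)*(-2246 + 2116) = (-29585 + 441/5)*(-130) = -147484/5*(-130) = 3834584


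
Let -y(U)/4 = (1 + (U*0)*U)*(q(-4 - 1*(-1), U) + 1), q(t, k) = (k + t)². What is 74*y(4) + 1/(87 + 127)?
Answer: -126687/214 ≈ -592.00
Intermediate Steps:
y(U) = -4 - 4*(-3 + U)² (y(U) = -4*(1 + (U*0)*U)*((U + (-4 - 1*(-1)))² + 1) = -4*(1 + 0*U)*((U + (-4 + 1))² + 1) = -4*(1 + 0)*((U - 3)² + 1) = -4*((-3 + U)² + 1) = -4*(1 + (-3 + U)²) = -4 - 4*(-3 + U)²)
74*y(4) + 1/(87 + 127) = 74*(-4 - 4*(-3 + 4)²) + 1/(87 + 127) = 74*(-4 - 4*1²) + 1/214 = 74*(-4 - 4*1) + 1/214 = 74*(-4 - 4) + 1/214 = 74*(-8) + 1/214 = -592 + 1/214 = -126687/214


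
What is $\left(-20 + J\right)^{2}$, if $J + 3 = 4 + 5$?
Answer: $196$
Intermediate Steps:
$J = 6$ ($J = -3 + \left(4 + 5\right) = -3 + 9 = 6$)
$\left(-20 + J\right)^{2} = \left(-20 + 6\right)^{2} = \left(-14\right)^{2} = 196$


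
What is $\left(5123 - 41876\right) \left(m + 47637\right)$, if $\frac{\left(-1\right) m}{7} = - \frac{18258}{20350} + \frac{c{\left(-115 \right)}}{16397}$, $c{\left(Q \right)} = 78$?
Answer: $- \frac{292141303042960548}{166839475} \approx -1.751 \cdot 10^{9}$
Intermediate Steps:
$m = \frac{1042261941}{166839475}$ ($m = - 7 \left(- \frac{18258}{20350} + \frac{78}{16397}\right) = - 7 \left(\left(-18258\right) \frac{1}{20350} + 78 \cdot \frac{1}{16397}\right) = - 7 \left(- \frac{9129}{10175} + \frac{78}{16397}\right) = \left(-7\right) \left(- \frac{148894563}{166839475}\right) = \frac{1042261941}{166839475} \approx 6.2471$)
$\left(5123 - 41876\right) \left(m + 47637\right) = \left(5123 - 41876\right) \left(\frac{1042261941}{166839475} + 47637\right) = \left(-36753\right) \frac{7948774332516}{166839475} = - \frac{292141303042960548}{166839475}$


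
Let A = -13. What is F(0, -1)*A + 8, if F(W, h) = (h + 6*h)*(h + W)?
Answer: -83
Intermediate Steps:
F(W, h) = 7*h*(W + h) (F(W, h) = (7*h)*(W + h) = 7*h*(W + h))
F(0, -1)*A + 8 = (7*(-1)*(0 - 1))*(-13) + 8 = (7*(-1)*(-1))*(-13) + 8 = 7*(-13) + 8 = -91 + 8 = -83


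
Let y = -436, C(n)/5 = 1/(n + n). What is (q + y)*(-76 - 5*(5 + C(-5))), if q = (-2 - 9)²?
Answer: 62055/2 ≈ 31028.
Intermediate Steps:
C(n) = 5/(2*n) (C(n) = 5/(n + n) = 5/((2*n)) = 5*(1/(2*n)) = 5/(2*n))
q = 121 (q = (-11)² = 121)
(q + y)*(-76 - 5*(5 + C(-5))) = (121 - 436)*(-76 - 5*(5 + (5/2)/(-5))) = -315*(-76 - 5*(5 + (5/2)*(-⅕))) = -315*(-76 - 5*(5 - ½)) = -315*(-76 - 5*9/2) = -315*(-76 - 45/2) = -315*(-197/2) = 62055/2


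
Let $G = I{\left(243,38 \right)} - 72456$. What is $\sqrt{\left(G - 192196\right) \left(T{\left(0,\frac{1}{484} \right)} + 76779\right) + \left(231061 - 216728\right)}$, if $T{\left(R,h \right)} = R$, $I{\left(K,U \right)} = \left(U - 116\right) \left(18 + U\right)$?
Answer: $i \sqrt{20655072247} \approx 1.4372 \cdot 10^{5} i$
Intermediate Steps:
$I{\left(K,U \right)} = \left(-116 + U\right) \left(18 + U\right)$
$G = -76824$ ($G = \left(-2088 + 38^{2} - 3724\right) - 72456 = \left(-2088 + 1444 - 3724\right) - 72456 = -4368 - 72456 = -76824$)
$\sqrt{\left(G - 192196\right) \left(T{\left(0,\frac{1}{484} \right)} + 76779\right) + \left(231061 - 216728\right)} = \sqrt{\left(-76824 - 192196\right) \left(0 + 76779\right) + \left(231061 - 216728\right)} = \sqrt{\left(-269020\right) 76779 + \left(231061 - 216728\right)} = \sqrt{-20655086580 + 14333} = \sqrt{-20655072247} = i \sqrt{20655072247}$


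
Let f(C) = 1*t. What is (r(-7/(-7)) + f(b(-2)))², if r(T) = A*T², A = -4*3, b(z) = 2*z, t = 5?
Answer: 49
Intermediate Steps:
A = -12
f(C) = 5 (f(C) = 1*5 = 5)
r(T) = -12*T²
(r(-7/(-7)) + f(b(-2)))² = (-12*1² + 5)² = (-12*1 + 5)² = (-12 + 5)² = (-7)² = 49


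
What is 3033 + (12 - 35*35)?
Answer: 1820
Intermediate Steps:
3033 + (12 - 35*35) = 3033 + (12 - 1225) = 3033 - 1213 = 1820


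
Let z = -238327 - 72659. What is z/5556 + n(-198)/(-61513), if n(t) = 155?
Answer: -3188423833/56961038 ≈ -55.976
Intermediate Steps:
z = -310986
z/5556 + n(-198)/(-61513) = -310986/5556 + 155/(-61513) = -310986*1/5556 + 155*(-1/61513) = -51831/926 - 155/61513 = -3188423833/56961038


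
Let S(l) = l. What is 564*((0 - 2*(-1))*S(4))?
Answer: 4512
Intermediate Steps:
564*((0 - 2*(-1))*S(4)) = 564*((0 - 2*(-1))*4) = 564*((0 + 2)*4) = 564*(2*4) = 564*8 = 4512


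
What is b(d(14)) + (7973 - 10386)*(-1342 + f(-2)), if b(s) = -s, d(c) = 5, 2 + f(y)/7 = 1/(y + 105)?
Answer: 337001478/103 ≈ 3.2719e+6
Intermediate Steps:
f(y) = -14 + 7/(105 + y) (f(y) = -14 + 7/(y + 105) = -14 + 7/(105 + y))
b(d(14)) + (7973 - 10386)*(-1342 + f(-2)) = -1*5 + (7973 - 10386)*(-1342 + 7*(-209 - 2*(-2))/(105 - 2)) = -5 - 2413*(-1342 + 7*(-209 + 4)/103) = -5 - 2413*(-1342 + 7*(1/103)*(-205)) = -5 - 2413*(-1342 - 1435/103) = -5 - 2413*(-139661/103) = -5 + 337001993/103 = 337001478/103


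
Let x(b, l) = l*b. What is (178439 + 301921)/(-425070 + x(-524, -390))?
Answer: -16012/7357 ≈ -2.1764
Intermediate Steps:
x(b, l) = b*l
(178439 + 301921)/(-425070 + x(-524, -390)) = (178439 + 301921)/(-425070 - 524*(-390)) = 480360/(-425070 + 204360) = 480360/(-220710) = 480360*(-1/220710) = -16012/7357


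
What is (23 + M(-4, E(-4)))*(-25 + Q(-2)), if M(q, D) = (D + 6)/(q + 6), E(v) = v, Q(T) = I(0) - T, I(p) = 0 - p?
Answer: -552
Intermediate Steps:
I(p) = -p
Q(T) = -T (Q(T) = -1*0 - T = 0 - T = -T)
M(q, D) = (6 + D)/(6 + q)
(23 + M(-4, E(-4)))*(-25 + Q(-2)) = (23 + (6 - 4)/(6 - 4))*(-25 - 1*(-2)) = (23 + 2/2)*(-25 + 2) = (23 + (1/2)*2)*(-23) = (23 + 1)*(-23) = 24*(-23) = -552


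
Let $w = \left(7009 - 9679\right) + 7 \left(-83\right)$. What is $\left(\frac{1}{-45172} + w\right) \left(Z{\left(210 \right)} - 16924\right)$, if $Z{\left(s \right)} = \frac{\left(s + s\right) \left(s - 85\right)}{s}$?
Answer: $\frac{1224323240301}{22586} \approx 5.4207 \cdot 10^{7}$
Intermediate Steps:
$Z{\left(s \right)} = -170 + 2 s$ ($Z{\left(s \right)} = \frac{2 s \left(-85 + s\right)}{s} = -170 + 2 s$)
$w = -3251$ ($w = -2670 - 581 = -3251$)
$\left(\frac{1}{-45172} + w\right) \left(Z{\left(210 \right)} - 16924\right) = \left(\frac{1}{-45172} - 3251\right) \left(\left(-170 + 2 \cdot 210\right) - 16924\right) = \left(- \frac{1}{45172} - 3251\right) \left(\left(-170 + 420\right) - 16924\right) = - \frac{146854173 \left(250 - 16924\right)}{45172} = \left(- \frac{146854173}{45172}\right) \left(-16674\right) = \frac{1224323240301}{22586}$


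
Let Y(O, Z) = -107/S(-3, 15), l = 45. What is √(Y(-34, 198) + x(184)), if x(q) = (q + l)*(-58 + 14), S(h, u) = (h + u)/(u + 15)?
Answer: I*√41374/2 ≈ 101.7*I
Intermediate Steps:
S(h, u) = (h + u)/(15 + u)
Y(O, Z) = -535/2 (Y(O, Z) = -107*(15 + 15)/(-3 + 15) = -107/(12/30) = -107/((1/30)*12) = -107/⅖ = -107*5/2 = -535/2)
x(q) = -1980 - 44*q (x(q) = (q + 45)*(-58 + 14) = (45 + q)*(-44) = -1980 - 44*q)
√(Y(-34, 198) + x(184)) = √(-535/2 + (-1980 - 44*184)) = √(-535/2 + (-1980 - 8096)) = √(-535/2 - 10076) = √(-20687/2) = I*√41374/2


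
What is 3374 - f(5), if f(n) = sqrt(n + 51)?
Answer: 3374 - 2*sqrt(14) ≈ 3366.5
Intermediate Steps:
f(n) = sqrt(51 + n)
3374 - f(5) = 3374 - sqrt(51 + 5) = 3374 - sqrt(56) = 3374 - 2*sqrt(14)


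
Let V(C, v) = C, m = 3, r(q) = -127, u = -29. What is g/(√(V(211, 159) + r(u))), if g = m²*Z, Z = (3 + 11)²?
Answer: 42*√21 ≈ 192.47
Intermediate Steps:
Z = 196 (Z = 14² = 196)
g = 1764 (g = 3²*196 = 9*196 = 1764)
g/(√(V(211, 159) + r(u))) = 1764/(√(211 - 127)) = 1764/(√84) = 1764/((2*√21)) = 1764*(√21/42) = 42*√21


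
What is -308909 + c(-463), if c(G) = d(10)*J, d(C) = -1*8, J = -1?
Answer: -308901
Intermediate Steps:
d(C) = -8
c(G) = 8 (c(G) = -8*(-1) = 8)
-308909 + c(-463) = -308909 + 8 = -308901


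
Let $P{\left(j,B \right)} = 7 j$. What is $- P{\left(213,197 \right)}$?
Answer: $-1491$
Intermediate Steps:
$- P{\left(213,197 \right)} = - 7 \cdot 213 = \left(-1\right) 1491 = -1491$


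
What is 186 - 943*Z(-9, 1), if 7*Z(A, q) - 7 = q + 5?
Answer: -10957/7 ≈ -1565.3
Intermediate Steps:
Z(A, q) = 12/7 + q/7 (Z(A, q) = 1 + (q + 5)/7 = 1 + (5 + q)/7 = 1 + (5/7 + q/7) = 12/7 + q/7)
186 - 943*Z(-9, 1) = 186 - 943*(12/7 + (⅐)*1) = 186 - 943*(12/7 + ⅐) = 186 - 943*13/7 = 186 - 12259/7 = -10957/7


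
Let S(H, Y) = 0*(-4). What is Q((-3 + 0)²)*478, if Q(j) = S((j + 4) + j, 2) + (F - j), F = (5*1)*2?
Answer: 478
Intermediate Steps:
S(H, Y) = 0
F = 10 (F = 5*2 = 10)
Q(j) = 10 - j (Q(j) = 0 + (10 - j) = 10 - j)
Q((-3 + 0)²)*478 = (10 - (-3 + 0)²)*478 = (10 - 1*(-3)²)*478 = (10 - 1*9)*478 = (10 - 9)*478 = 1*478 = 478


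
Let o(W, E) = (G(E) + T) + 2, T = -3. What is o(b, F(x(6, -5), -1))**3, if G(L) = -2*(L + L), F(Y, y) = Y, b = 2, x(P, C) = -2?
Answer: 343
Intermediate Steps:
G(L) = -4*L
o(W, E) = -1 - 4*E (o(W, E) = (-4*E - 3) + 2 = (-3 - 4*E) + 2 = -1 - 4*E)
o(b, F(x(6, -5), -1))**3 = (-1 - 4*(-2))**3 = (-1 + 8)**3 = 7**3 = 343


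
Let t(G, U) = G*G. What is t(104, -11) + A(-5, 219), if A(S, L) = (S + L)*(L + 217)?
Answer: 104120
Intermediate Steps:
t(G, U) = G**2
A(S, L) = (217 + L)*(L + S) (A(S, L) = (L + S)*(217 + L) = (217 + L)*(L + S))
t(104, -11) + A(-5, 219) = 104**2 + (219**2 + 217*219 + 217*(-5) + 219*(-5)) = 10816 + (47961 + 47523 - 1085 - 1095) = 10816 + 93304 = 104120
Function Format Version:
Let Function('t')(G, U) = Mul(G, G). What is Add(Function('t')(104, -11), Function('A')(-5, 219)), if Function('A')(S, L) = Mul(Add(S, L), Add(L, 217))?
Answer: 104120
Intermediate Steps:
Function('t')(G, U) = Pow(G, 2)
Function('A')(S, L) = Mul(Add(217, L), Add(L, S)) (Function('A')(S, L) = Mul(Add(L, S), Add(217, L)) = Mul(Add(217, L), Add(L, S)))
Add(Function('t')(104, -11), Function('A')(-5, 219)) = Add(Pow(104, 2), Add(Pow(219, 2), Mul(217, 219), Mul(217, -5), Mul(219, -5))) = Add(10816, Add(47961, 47523, -1085, -1095)) = Add(10816, 93304) = 104120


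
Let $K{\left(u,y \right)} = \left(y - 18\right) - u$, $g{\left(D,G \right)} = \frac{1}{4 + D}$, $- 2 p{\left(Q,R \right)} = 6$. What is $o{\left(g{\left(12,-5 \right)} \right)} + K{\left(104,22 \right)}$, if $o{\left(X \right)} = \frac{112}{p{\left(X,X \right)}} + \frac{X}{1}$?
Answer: $- \frac{6589}{48} \approx -137.27$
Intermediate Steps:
$p{\left(Q,R \right)} = -3$ ($p{\left(Q,R \right)} = \left(- \frac{1}{2}\right) 6 = -3$)
$K{\left(u,y \right)} = -18 + y - u$ ($K{\left(u,y \right)} = \left(-18 + y\right) - u = -18 + y - u$)
$o{\left(X \right)} = - \frac{112}{3} + X$ ($o{\left(X \right)} = \frac{112}{-3} + \frac{X}{1} = 112 \left(- \frac{1}{3}\right) + X 1 = - \frac{112}{3} + X$)
$o{\left(g{\left(12,-5 \right)} \right)} + K{\left(104,22 \right)} = \left(- \frac{112}{3} + \frac{1}{4 + 12}\right) - 100 = \left(- \frac{112}{3} + \frac{1}{16}\right) - 100 = - \frac{1789}{48} - 100 = - \frac{6589}{48}$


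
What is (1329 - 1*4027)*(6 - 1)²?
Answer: -67450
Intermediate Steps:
(1329 - 1*4027)*(6 - 1)² = (1329 - 4027)*5² = -2698*25 = -67450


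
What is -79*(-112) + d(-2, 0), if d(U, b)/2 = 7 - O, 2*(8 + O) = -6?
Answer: 8884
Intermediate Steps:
O = -11 (O = -8 + (½)*(-6) = -8 - 3 = -11)
d(U, b) = 36 (d(U, b) = 2*(7 - 1*(-11)) = 2*(7 + 11) = 2*18 = 36)
-79*(-112) + d(-2, 0) = -79*(-112) + 36 = 8848 + 36 = 8884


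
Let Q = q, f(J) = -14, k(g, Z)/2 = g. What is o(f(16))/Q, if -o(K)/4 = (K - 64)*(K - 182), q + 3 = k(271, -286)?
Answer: -1248/11 ≈ -113.45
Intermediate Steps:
k(g, Z) = 2*g
q = 539 (q = -3 + 2*271 = -3 + 542 = 539)
Q = 539
o(K) = -4*(-182 + K)*(-64 + K) (o(K) = -4*(K - 64)*(K - 182) = -4*(-64 + K)*(-182 + K) = -4*(-182 + K)*(-64 + K))
o(f(16))/Q = (-46592 - 4*(-14)**2 + 984*(-14))/539 = (-46592 - 4*196 - 13776)*(1/539) = (-46592 - 784 - 13776)*(1/539) = -61152*1/539 = -1248/11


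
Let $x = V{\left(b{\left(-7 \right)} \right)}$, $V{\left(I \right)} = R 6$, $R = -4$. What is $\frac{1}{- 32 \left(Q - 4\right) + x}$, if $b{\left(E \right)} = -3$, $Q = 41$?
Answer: $- \frac{1}{1208} \approx -0.00082781$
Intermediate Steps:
$V{\left(I \right)} = -24$ ($V{\left(I \right)} = \left(-4\right) 6 = -24$)
$x = -24$
$\frac{1}{- 32 \left(Q - 4\right) + x} = \frac{1}{- 32 \left(41 - 4\right) - 24} = \frac{1}{\left(-32\right) 37 - 24} = \frac{1}{-1184 - 24} = \frac{1}{-1208} = - \frac{1}{1208}$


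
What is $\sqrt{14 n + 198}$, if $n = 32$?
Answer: $\sqrt{646} \approx 25.417$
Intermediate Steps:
$\sqrt{14 n + 198} = \sqrt{14 \cdot 32 + 198} = \sqrt{448 + 198} = \sqrt{646}$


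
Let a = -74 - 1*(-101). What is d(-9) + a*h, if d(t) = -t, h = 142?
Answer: 3843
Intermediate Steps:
a = 27 (a = -74 + 101 = 27)
d(-9) + a*h = -1*(-9) + 27*142 = 9 + 3834 = 3843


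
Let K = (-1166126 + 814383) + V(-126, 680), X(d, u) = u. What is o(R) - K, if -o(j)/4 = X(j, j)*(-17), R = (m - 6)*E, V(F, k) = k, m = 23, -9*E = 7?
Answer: 3151475/9 ≈ 3.5016e+5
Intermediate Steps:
E = -7/9 (E = -⅑*7 = -7/9 ≈ -0.77778)
R = -119/9 (R = (23 - 6)*(-7/9) = 17*(-7/9) = -119/9 ≈ -13.222)
o(j) = 68*j (o(j) = -4*j*(-17) = -(-68)*j = 68*j)
K = -351063 (K = (-1166126 + 814383) + 680 = -351743 + 680 = -351063)
o(R) - K = 68*(-119/9) - 1*(-351063) = -8092/9 + 351063 = 3151475/9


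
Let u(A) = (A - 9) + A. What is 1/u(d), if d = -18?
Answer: -1/45 ≈ -0.022222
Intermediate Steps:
u(A) = -9 + 2*A (u(A) = (-9 + A) + A = -9 + 2*A)
1/u(d) = 1/(-9 + 2*(-18)) = 1/(-9 - 36) = 1/(-45) = -1/45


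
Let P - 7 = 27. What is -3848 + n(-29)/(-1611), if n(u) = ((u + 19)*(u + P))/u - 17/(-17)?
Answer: -179774791/46719 ≈ -3848.0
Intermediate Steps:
P = 34 (P = 7 + 27 = 34)
n(u) = 1 + (19 + u)*(34 + u)/u (n(u) = ((u + 19)*(u + 34))/u - 17/(-17) = ((19 + u)*(34 + u))/u - 17*(-1/17) = (19 + u)*(34 + u)/u + 1 = 1 + (19 + u)*(34 + u)/u)
-3848 + n(-29)/(-1611) = -3848 + (54 - 29 + 646/(-29))/(-1611) = -3848 + (54 - 29 + 646*(-1/29))*(-1/1611) = -3848 + (54 - 29 - 646/29)*(-1/1611) = -3848 + (79/29)*(-1/1611) = -3848 - 79/46719 = -179774791/46719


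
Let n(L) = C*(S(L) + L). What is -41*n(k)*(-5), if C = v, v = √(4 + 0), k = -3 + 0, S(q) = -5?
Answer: -3280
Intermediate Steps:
k = -3
v = 2 (v = √4 = 2)
C = 2
n(L) = -10 + 2*L (n(L) = 2*(-5 + L) = -10 + 2*L)
-41*n(k)*(-5) = -41*(-10 + 2*(-3))*(-5) = -41*(-10 - 6)*(-5) = -41*(-16)*(-5) = 656*(-5) = -3280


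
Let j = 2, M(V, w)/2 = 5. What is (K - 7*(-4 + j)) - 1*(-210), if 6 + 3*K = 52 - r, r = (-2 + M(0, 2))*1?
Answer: 710/3 ≈ 236.67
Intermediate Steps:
M(V, w) = 10 (M(V, w) = 2*5 = 10)
r = 8 (r = (-2 + 10)*1 = 8*1 = 8)
K = 38/3 (K = -2 + (52 - 1*8)/3 = -2 + (52 - 8)/3 = -2 + (⅓)*44 = -2 + 44/3 = 38/3 ≈ 12.667)
(K - 7*(-4 + j)) - 1*(-210) = (38/3 - 7*(-4 + 2)) - 1*(-210) = (38/3 - 7*(-2)) + 210 = (38/3 - 1*(-14)) + 210 = (38/3 + 14) + 210 = 80/3 + 210 = 710/3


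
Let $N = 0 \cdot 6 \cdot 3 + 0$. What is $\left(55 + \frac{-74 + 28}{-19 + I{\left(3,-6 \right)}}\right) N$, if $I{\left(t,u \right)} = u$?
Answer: $0$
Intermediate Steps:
$N = 0$ ($N = 0 \cdot 3 + 0 = 0 + 0 = 0$)
$\left(55 + \frac{-74 + 28}{-19 + I{\left(3,-6 \right)}}\right) N = \left(55 + \frac{-74 + 28}{-19 - 6}\right) 0 = \left(55 - \frac{46}{-25}\right) 0 = \left(55 - - \frac{46}{25}\right) 0 = \left(55 + \frac{46}{25}\right) 0 = \frac{1421}{25} \cdot 0 = 0$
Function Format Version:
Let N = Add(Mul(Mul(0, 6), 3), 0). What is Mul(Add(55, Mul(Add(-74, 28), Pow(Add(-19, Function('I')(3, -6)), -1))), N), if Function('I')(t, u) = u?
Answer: 0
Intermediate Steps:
N = 0 (N = Add(Mul(0, 3), 0) = Add(0, 0) = 0)
Mul(Add(55, Mul(Add(-74, 28), Pow(Add(-19, Function('I')(3, -6)), -1))), N) = Mul(Add(55, Mul(Add(-74, 28), Pow(Add(-19, -6), -1))), 0) = Mul(Add(55, Mul(-46, Pow(-25, -1))), 0) = Mul(Add(55, Mul(-46, Rational(-1, 25))), 0) = Mul(Add(55, Rational(46, 25)), 0) = Mul(Rational(1421, 25), 0) = 0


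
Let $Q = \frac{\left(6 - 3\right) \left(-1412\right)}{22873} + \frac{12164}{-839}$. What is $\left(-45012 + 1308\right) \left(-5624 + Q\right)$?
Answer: $\frac{4729159803465216}{19190447} \approx 2.4643 \cdot 10^{8}$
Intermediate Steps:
$Q = - \frac{281781176}{19190447}$ ($Q = 3 \left(-1412\right) \frac{1}{22873} + 12164 \left(- \frac{1}{839}\right) = \left(-4236\right) \frac{1}{22873} - \frac{12164}{839} = - \frac{4236}{22873} - \frac{12164}{839} = - \frac{281781176}{19190447} \approx -14.683$)
$\left(-45012 + 1308\right) \left(-5624 + Q\right) = \left(-45012 + 1308\right) \left(-5624 - \frac{281781176}{19190447}\right) = \left(-43704\right) \left(- \frac{108208855104}{19190447}\right) = \frac{4729159803465216}{19190447}$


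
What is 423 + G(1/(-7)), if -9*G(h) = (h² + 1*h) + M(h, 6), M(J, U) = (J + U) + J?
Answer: 186269/441 ≈ 422.38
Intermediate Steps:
M(J, U) = U + 2*J
G(h) = -⅔ - h/3 - h²/9 (G(h) = -((h² + 1*h) + (6 + 2*h))/9 = -((h² + h) + (6 + 2*h))/9 = -((h + h²) + (6 + 2*h))/9 = -(6 + h² + 3*h)/9 = -⅔ - h/3 - h²/9)
423 + G(1/(-7)) = 423 + (-⅔ - ⅓/(-7) - (1/(-7))²/9) = 423 + (-⅔ - ⅓*(-⅐) - (-⅐)²/9) = 423 + (-⅔ + 1/21 - ⅑*1/49) = 423 + (-⅔ + 1/21 - 1/441) = 423 - 274/441 = 186269/441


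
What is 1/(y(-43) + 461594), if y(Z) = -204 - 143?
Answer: 1/461247 ≈ 2.1680e-6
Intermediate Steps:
y(Z) = -347
1/(y(-43) + 461594) = 1/(-347 + 461594) = 1/461247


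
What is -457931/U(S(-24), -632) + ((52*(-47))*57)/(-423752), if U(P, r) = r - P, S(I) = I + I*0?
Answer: 516313501/685216 ≈ 753.50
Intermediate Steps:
S(I) = I (S(I) = I + 0 = I)
-457931/U(S(-24), -632) + ((52*(-47))*57)/(-423752) = -457931/(-632 - 1*(-24)) + ((52*(-47))*57)/(-423752) = -457931/(-632 + 24) - 2444*57*(-1/423752) = -457931/(-608) - 139308*(-1/423752) = -457931*(-1/608) + 741/2254 = 457931/608 + 741/2254 = 516313501/685216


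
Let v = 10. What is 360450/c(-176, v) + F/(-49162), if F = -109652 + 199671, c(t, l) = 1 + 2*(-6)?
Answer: -17721433109/540782 ≈ -32770.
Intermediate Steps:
c(t, l) = -11 (c(t, l) = 1 - 12 = -11)
F = 90019
360450/c(-176, v) + F/(-49162) = 360450/(-11) + 90019/(-49162) = 360450*(-1/11) + 90019*(-1/49162) = -360450/11 - 90019/49162 = -17721433109/540782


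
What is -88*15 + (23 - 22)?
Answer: -1319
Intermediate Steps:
-88*15 + (23 - 22) = -1320 + 1 = -1319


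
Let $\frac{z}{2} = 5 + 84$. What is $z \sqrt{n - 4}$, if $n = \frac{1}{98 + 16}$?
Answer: $\frac{89 i \sqrt{51870}}{57} \approx 355.61 i$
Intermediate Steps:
$n = \frac{1}{114} \approx 0.0087719$
$z = 178$ ($z = 2 \left(5 + 84\right) = 2 \cdot 89 = 178$)
$z \sqrt{n - 4} = 178 \sqrt{\frac{1}{114} - 4} = 178 \sqrt{- \frac{455}{114}} = 178 \frac{i \sqrt{51870}}{114} = \frac{89 i \sqrt{51870}}{57}$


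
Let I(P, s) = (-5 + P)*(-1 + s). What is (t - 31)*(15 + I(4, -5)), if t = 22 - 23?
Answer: -672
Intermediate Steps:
I(P, s) = (-1 + s)*(-5 + P)
t = -1
(t - 31)*(15 + I(4, -5)) = (-1 - 31)*(15 + (5 - 1*4 - 5*(-5) + 4*(-5))) = -32*(15 + (5 - 4 + 25 - 20)) = -32*(15 + 6) = -32*21 = -672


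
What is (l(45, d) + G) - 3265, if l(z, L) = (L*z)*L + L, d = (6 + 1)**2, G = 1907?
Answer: 106736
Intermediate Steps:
d = 49 (d = 7**2 = 49)
l(z, L) = L + z*L**2 (l(z, L) = z*L**2 + L = L + z*L**2)
(l(45, d) + G) - 3265 = (49*(1 + 49*45) + 1907) - 3265 = (49*(1 + 2205) + 1907) - 3265 = (49*2206 + 1907) - 3265 = (108094 + 1907) - 3265 = 110001 - 3265 = 106736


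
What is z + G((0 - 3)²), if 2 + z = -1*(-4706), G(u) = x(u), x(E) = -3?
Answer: 4701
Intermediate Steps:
G(u) = -3
z = 4704 (z = -2 - 1*(-4706) = -2 + 4706 = 4704)
z + G((0 - 3)²) = 4704 - 3 = 4701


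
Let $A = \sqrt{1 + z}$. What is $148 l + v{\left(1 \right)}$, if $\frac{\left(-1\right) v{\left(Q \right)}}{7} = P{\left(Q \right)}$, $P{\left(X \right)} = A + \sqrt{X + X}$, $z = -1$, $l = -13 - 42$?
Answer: $-8140 - 7 \sqrt{2} \approx -8149.9$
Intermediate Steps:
$l = -55$
$A = 0$ ($A = \sqrt{1 - 1} = \sqrt{0} = 0$)
$P{\left(X \right)} = \sqrt{2} \sqrt{X}$ ($P{\left(X \right)} = 0 + \sqrt{X + X} = 0 + \sqrt{2 X} = 0 + \sqrt{2} \sqrt{X} = \sqrt{2} \sqrt{X}$)
$v{\left(Q \right)} = - 7 \sqrt{2} \sqrt{Q}$
$148 l + v{\left(1 \right)} = 148 \left(-55\right) - 7 \sqrt{2} \sqrt{1} = -8140 - 7 \sqrt{2} \cdot 1 = -8140 - 7 \sqrt{2}$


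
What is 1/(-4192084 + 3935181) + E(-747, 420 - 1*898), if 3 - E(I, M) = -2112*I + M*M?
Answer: -464004068936/256903 ≈ -1.8061e+6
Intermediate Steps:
E(I, M) = 3 - M² + 2112*I (E(I, M) = 3 - (-2112*I + M*M) = 3 - (-2112*I + M²) = 3 - (M² - 2112*I) = 3 + (-M² + 2112*I) = 3 - M² + 2112*I)
1/(-4192084 + 3935181) + E(-747, 420 - 1*898) = 1/(-4192084 + 3935181) + (3 - (420 - 1*898)² + 2112*(-747)) = 1/(-256903) + (3 - (420 - 898)² - 1577664) = -1/256903 + (3 - 1*(-478)² - 1577664) = -1/256903 + (3 - 1*228484 - 1577664) = -1/256903 + (3 - 228484 - 1577664) = -1/256903 - 1806145 = -464004068936/256903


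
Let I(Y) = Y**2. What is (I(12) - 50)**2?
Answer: 8836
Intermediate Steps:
(I(12) - 50)**2 = (12**2 - 50)**2 = (144 - 50)**2 = 94**2 = 8836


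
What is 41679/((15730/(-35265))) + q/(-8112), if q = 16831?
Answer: -8338016045/89232 ≈ -93442.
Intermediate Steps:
41679/((15730/(-35265))) + q/(-8112) = 41679/((15730/(-35265))) + 16831/(-8112) = 41679/((15730*(-1/35265))) + 16831*(-1/8112) = 41679/(-3146/7053) - 16831/8112 = 41679*(-7053/3146) - 16831/8112 = -26723817/286 - 16831/8112 = -8338016045/89232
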